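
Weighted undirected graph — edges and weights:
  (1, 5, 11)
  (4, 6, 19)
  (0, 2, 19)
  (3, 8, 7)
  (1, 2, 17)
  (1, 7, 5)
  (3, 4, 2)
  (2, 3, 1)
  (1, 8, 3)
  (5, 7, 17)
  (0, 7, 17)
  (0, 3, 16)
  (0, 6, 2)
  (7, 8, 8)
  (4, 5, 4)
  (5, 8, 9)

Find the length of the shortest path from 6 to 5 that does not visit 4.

Comparing a few candidate routes:
6-0-7-8-5: 2 + 17 + 8 + 9 = 36
6-0-7-5: 2 + 17 + 17 = 36
6-0-7-1-5: 2 + 17 + 5 + 11 = 35
6-0-3-8-5: 2 + 16 + 7 + 9 = 34
The minimum is 34.

34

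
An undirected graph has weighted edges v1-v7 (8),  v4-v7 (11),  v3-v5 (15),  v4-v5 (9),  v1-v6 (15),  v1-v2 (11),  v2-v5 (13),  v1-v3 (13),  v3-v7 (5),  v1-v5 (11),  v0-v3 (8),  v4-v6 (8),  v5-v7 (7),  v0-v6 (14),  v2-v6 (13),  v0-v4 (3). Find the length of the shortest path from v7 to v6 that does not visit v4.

23

Some routes from v7 to v6 avoiding v4:
v7 → v3 → v0 → v6: 5 + 8 + 14 = 27
v7 → v1 → v2 → v6: 8 + 11 + 13 = 32
v7 → v5 → v2 → v6: 7 + 13 + 13 = 33
v7 → v1 → v6: 8 + 15 = 23
Shortest: 23.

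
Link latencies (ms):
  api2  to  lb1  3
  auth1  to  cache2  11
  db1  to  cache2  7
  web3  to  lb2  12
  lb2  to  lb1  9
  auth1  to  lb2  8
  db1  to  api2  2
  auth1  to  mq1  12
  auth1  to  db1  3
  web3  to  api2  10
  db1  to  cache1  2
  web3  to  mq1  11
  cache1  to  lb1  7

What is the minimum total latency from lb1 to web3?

Comparing a few candidate routes:
lb1 → lb2 → web3: 9 + 12 = 21
lb1 → api2 → web3: 3 + 10 = 13
lb1 → cache1 → db1 → api2 → web3: 7 + 2 + 2 + 10 = 21
Best route has total 13 ms.

13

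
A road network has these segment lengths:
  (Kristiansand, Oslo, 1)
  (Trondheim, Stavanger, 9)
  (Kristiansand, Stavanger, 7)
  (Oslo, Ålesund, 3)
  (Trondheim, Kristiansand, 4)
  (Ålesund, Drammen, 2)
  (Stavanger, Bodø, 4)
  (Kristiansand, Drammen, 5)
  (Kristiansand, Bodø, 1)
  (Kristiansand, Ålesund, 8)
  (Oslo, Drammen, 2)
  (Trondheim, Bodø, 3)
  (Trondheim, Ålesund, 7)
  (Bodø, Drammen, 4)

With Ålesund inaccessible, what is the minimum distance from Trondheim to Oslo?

5

A few of the Trondheim→Oslo routes:
Trondheim-Bodø-Drammen-Oslo: 3 + 4 + 2 = 9
Trondheim-Bodø-Kristiansand-Oslo: 3 + 1 + 1 = 5
Trondheim-Kristiansand-Oslo: 4 + 1 = 5
Best route has total 5.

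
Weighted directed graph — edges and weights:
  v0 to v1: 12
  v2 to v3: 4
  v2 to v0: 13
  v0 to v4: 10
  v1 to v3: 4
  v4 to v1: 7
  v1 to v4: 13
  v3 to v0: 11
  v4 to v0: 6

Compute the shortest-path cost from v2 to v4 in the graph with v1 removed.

Routes from v2 to v4 avoiding v1:
v2 -> v0 -> v4: 13 + 10 = 23
v2 -> v3 -> v0 -> v4: 4 + 11 + 10 = 25
Shortest: 23.

23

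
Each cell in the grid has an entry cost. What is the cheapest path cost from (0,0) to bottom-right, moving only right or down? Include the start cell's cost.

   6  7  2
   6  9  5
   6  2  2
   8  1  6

27

Take r0c0 → r1c0 → r2c0 → r2c1 → r3c1 → r3c2 for a total of 6 + 6 + 6 + 2 + 1 + 6 = 27.
For comparison, the top-then-right route costs 28.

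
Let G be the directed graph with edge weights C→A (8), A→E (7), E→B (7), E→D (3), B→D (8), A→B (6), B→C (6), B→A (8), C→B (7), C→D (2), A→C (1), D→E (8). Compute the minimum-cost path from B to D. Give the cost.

8

Comparing a few candidate routes:
B → A → C → D: 8 + 1 + 2 = 11
B → C → D: 6 + 2 = 8
B → A → E → D: 8 + 7 + 3 = 18
B → D: 8
Shortest: 8.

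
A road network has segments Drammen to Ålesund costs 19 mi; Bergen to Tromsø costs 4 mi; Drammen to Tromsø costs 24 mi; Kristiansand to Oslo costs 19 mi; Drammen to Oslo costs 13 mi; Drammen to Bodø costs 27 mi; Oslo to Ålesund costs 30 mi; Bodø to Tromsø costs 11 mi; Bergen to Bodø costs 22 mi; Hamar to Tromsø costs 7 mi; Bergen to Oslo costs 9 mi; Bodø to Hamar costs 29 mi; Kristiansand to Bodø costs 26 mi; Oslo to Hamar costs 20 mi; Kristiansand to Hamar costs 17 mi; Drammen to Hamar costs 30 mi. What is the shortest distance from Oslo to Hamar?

20

Some routes from Oslo to Hamar:
Oslo→Kristiansand→Hamar: 19 + 17 = 36
Oslo→Bergen→Tromsø→Hamar: 9 + 4 + 7 = 20
Oslo→Hamar: 20
Best route has total 20 mi.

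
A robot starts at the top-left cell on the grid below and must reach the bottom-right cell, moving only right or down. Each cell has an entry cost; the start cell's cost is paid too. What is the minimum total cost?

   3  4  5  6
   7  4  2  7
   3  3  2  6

21

Take [0,0] [0,1] [1,1] [1,2] [2,2] [2,3] for a total of 3 + 4 + 4 + 2 + 2 + 6 = 21.
(Top row then right column would cost 31.)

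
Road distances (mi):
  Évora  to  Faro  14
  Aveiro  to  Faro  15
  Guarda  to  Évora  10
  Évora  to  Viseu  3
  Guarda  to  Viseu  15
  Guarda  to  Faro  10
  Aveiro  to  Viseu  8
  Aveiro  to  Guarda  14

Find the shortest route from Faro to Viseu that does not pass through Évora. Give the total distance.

Candidate routes:
Faro - Guarda - Viseu: 10 + 15 = 25
Faro - Aveiro - Guarda - Viseu: 15 + 14 + 15 = 44
Faro - Guarda - Aveiro - Viseu: 10 + 14 + 8 = 32
Faro - Aveiro - Viseu: 15 + 8 = 23
The minimum is 23 mi.

23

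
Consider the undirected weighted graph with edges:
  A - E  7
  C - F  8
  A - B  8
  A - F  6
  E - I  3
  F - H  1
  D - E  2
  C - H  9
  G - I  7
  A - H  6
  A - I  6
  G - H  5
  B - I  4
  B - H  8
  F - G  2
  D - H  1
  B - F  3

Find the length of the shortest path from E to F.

A few of the E→F routes:
E -> D -> H -> G -> F: 2 + 1 + 5 + 2 = 10
E -> I -> B -> F: 3 + 4 + 3 = 10
E -> D -> H -> F: 2 + 1 + 1 = 4
E -> I -> G -> F: 3 + 7 + 2 = 12
E -> A -> F: 7 + 6 = 13
E -> A -> H -> F: 7 + 6 + 1 = 14
Best route has total 4.

4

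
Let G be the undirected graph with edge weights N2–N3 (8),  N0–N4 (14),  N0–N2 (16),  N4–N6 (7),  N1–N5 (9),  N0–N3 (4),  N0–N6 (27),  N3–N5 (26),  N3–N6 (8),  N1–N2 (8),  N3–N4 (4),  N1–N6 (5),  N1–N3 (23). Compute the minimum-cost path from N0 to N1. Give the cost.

Comparing a few candidate routes:
N0 -> N2 -> N1: 16 + 8 = 24
N0 -> N4 -> N6 -> N1: 14 + 7 + 5 = 26
N0 -> N3 -> N6 -> N1: 4 + 8 + 5 = 17
N0 -> N3 -> N4 -> N6 -> N1: 4 + 4 + 7 + 5 = 20
N0 -> N3 -> N2 -> N1: 4 + 8 + 8 = 20
Shortest: 17.

17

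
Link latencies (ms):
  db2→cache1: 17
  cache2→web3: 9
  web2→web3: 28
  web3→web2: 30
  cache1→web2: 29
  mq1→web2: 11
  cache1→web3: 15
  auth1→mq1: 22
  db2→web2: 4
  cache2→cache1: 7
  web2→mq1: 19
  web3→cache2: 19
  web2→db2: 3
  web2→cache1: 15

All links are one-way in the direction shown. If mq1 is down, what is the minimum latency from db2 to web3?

Routes from db2 to web3 avoiding mq1:
db2 - web2 - cache1 - web3: 4 + 15 + 15 = 34
db2 - web2 - web3: 4 + 28 = 32
db2 - cache1 - web2 - web3: 17 + 29 + 28 = 74
db2 - cache1 - web3: 17 + 15 = 32
The minimum is 32 ms.

32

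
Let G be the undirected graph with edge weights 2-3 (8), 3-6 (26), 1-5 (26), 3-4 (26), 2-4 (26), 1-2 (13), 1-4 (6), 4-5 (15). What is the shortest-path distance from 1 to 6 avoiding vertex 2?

58

Candidate routes:
1-5-4-3-6: 26 + 15 + 26 + 26 = 93
1-4-3-6: 6 + 26 + 26 = 58
Shortest: 58.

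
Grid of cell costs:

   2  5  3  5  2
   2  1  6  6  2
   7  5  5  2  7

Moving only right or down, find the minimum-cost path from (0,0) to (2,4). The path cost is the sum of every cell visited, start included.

24

One optimal route is [0,0] → [1,0] → [1,1] → [2,1] → [2,2] → [2,3] → [2,4].
Its cost is 2 + 2 + 1 + 5 + 5 + 2 + 7 = 24.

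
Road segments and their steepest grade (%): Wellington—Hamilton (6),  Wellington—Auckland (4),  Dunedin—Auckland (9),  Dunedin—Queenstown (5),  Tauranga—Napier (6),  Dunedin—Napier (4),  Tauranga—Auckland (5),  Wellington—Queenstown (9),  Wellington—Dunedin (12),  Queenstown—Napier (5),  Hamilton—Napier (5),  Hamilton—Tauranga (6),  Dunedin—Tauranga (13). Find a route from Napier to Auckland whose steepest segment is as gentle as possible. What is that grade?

6

Comparing a few candidate routes:
Napier-Tauranga-Auckland: max(6, 5) = 6
Napier-Queenstown-Wellington-Auckland: max(5, 9, 4) = 9
Napier-Tauranga-Hamilton-Wellington-Auckland: max(6, 6, 6, 4) = 6
Napier-Hamilton-Tauranga-Auckland: max(5, 6, 5) = 6
Napier-Hamilton-Wellington-Auckland: max(5, 6, 4) = 6
The minimum achievable maximum is 6%.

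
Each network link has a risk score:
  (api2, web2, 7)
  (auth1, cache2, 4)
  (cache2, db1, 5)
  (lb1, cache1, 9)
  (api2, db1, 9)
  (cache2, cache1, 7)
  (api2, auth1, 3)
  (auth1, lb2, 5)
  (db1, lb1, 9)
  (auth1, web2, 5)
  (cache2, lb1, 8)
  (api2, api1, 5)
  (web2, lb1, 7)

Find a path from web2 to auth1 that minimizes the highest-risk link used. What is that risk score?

Comparing a few candidate routes:
web2→api2→db1→lb1→cache1→cache2→auth1: max(7, 9, 9, 9, 7, 4) = 9
web2→api2→db1→cache2→auth1: max(7, 9, 5, 4) = 9
web2→api2→auth1: max(7, 3) = 7
web2→lb1→cache2→auth1: max(7, 8, 4) = 8
web2→auth1: max(5) = 5
The minimum achievable maximum is 5.

5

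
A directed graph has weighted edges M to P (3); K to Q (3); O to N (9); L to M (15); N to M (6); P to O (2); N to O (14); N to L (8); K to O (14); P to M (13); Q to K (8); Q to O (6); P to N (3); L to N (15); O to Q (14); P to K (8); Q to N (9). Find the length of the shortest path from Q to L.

Candidate routes:
Q→K→O→N→L: 8 + 14 + 9 + 8 = 39
Q→O→N→L: 6 + 9 + 8 = 23
Q→N→L: 9 + 8 = 17
The minimum is 17.

17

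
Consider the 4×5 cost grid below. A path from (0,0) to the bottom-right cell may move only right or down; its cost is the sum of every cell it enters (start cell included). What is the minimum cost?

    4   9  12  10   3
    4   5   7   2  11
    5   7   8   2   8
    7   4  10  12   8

40

Take [0,0] → [1,0] → [1,1] → [1,2] → [1,3] → [2,3] → [2,4] → [3,4] for a total of 4 + 4 + 5 + 7 + 2 + 2 + 8 + 8 = 40.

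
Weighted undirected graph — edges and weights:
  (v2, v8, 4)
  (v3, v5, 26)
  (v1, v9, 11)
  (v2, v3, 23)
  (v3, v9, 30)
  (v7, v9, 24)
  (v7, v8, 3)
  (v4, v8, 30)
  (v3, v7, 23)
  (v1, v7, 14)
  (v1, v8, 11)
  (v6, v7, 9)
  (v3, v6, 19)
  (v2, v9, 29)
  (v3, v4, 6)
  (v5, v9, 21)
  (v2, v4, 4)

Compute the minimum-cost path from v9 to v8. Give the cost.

22

Checking several routes:
v9→v2→v8: 29 + 4 = 33
v9→v1→v8: 11 + 11 = 22
v9→v1→v7→v8: 11 + 14 + 3 = 28
v9→v7→v8: 24 + 3 = 27
Best route has total 22.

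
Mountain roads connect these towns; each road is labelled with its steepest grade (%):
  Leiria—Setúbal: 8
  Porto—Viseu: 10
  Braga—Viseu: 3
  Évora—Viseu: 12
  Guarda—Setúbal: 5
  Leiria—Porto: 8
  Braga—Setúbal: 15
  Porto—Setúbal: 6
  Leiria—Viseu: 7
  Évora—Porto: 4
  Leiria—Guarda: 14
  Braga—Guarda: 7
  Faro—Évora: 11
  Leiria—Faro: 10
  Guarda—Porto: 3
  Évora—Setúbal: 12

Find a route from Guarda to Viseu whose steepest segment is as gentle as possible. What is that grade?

Some routes from Guarda to Viseu:
Guarda -> Porto -> Leiria -> Viseu: max(3, 8, 7) = 8
Guarda -> Porto -> Setúbal -> Leiria -> Viseu: max(3, 6, 8, 7) = 8
Guarda -> Braga -> Viseu: max(7, 3) = 7
Smallest bottleneck: 7%.

7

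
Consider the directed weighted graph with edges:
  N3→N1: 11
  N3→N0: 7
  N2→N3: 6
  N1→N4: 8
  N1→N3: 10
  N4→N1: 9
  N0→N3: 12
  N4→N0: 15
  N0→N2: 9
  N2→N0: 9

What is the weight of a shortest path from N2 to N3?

Routes from N2 to N3:
N2 → N3: 6
N2 → N0 → N3: 9 + 12 = 21
Best route has total 6.

6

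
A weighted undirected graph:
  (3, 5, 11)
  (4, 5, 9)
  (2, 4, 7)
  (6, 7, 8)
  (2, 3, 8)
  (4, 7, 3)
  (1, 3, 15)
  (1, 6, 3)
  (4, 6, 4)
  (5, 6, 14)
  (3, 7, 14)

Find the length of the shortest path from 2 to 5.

16

Checking several routes:
2 -> 3 -> 5: 8 + 11 = 19
2 -> 4 -> 7 -> 3 -> 5: 7 + 3 + 14 + 11 = 35
2 -> 4 -> 5: 7 + 9 = 16
2 -> 4 -> 7 -> 6 -> 5: 7 + 3 + 8 + 14 = 32
2 -> 3 -> 7 -> 4 -> 5: 8 + 14 + 3 + 9 = 34
2 -> 4 -> 6 -> 5: 7 + 4 + 14 = 25
Shortest: 16.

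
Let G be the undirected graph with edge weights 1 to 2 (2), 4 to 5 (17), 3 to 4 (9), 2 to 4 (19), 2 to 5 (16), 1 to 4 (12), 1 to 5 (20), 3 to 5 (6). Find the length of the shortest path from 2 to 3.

A few of the 2→3 routes:
2 → 5 → 3: 16 + 6 = 22
2 → 1 → 5 → 3: 2 + 20 + 6 = 28
2 → 1 → 4 → 3: 2 + 12 + 9 = 23
Shortest: 22.

22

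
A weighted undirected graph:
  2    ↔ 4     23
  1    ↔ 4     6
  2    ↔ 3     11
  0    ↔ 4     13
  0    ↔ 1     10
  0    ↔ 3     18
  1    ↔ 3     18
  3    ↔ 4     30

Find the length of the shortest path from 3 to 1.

Checking several routes:
3-4-1: 30 + 6 = 36
3-2-4-1: 11 + 23 + 6 = 40
3-0-1: 18 + 10 = 28
3-1: 18
3-0-4-1: 18 + 13 + 6 = 37
The minimum is 18.

18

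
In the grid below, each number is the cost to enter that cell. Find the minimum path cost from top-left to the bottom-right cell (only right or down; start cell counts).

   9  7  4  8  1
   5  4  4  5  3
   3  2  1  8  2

Path [0,0] -> [1,0] -> [2,0] -> [2,1] -> [2,2] -> [2,3] -> [2,4]: 9 + 5 + 3 + 2 + 1 + 8 + 2 = 30.

30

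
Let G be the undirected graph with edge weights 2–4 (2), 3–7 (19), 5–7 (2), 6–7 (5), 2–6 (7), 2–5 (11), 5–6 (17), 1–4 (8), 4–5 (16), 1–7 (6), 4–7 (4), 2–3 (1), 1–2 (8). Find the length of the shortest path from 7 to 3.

7

A few of the 7→3 routes:
7→6→2→3: 5 + 7 + 1 = 13
7→1→4→2→3: 6 + 8 + 2 + 1 = 17
7→5→2→3: 2 + 11 + 1 = 14
7→4→2→3: 4 + 2 + 1 = 7
7→1→2→3: 6 + 8 + 1 = 15
Shortest: 7.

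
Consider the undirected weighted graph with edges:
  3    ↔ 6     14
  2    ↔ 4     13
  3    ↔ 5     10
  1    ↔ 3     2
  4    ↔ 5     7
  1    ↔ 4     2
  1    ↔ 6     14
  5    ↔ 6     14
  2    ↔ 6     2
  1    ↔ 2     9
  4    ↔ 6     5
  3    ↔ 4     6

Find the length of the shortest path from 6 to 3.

9

Some routes from 6 to 3:
6 -> 2 -> 1 -> 3: 2 + 9 + 2 = 13
6 -> 4 -> 1 -> 3: 5 + 2 + 2 = 9
6 -> 4 -> 3: 5 + 6 = 11
The minimum is 9.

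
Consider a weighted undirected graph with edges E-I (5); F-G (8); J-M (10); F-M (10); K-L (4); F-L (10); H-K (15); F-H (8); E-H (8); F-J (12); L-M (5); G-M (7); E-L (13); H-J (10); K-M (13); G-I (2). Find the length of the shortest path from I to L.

A few of the I→L routes:
I → E → L: 5 + 13 = 18
I → G → M → L: 2 + 7 + 5 = 14
I → G → F → M → L: 2 + 8 + 10 + 5 = 25
I → G → F → L: 2 + 8 + 10 = 20
The minimum is 14.

14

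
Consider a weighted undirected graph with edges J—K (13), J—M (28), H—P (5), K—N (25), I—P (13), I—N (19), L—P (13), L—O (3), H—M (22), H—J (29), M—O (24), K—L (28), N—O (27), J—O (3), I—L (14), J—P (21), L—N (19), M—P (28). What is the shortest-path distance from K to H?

A few of the K→H routes:
K -> J -> O -> L -> P -> H: 13 + 3 + 3 + 13 + 5 = 37
K -> J -> P -> H: 13 + 21 + 5 = 39
K -> L -> P -> H: 28 + 13 + 5 = 46
K -> J -> O -> L -> I -> P -> H: 13 + 3 + 3 + 14 + 13 + 5 = 51
K -> J -> H: 13 + 29 = 42
K -> L -> O -> J -> P -> H: 28 + 3 + 3 + 21 + 5 = 60
The minimum is 37.

37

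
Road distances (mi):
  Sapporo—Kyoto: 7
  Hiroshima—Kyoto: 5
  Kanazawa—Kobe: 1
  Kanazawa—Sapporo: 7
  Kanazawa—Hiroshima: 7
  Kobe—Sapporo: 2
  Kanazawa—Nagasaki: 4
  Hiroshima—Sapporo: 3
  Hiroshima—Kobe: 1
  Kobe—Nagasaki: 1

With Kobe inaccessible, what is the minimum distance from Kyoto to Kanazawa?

Routes from Kyoto to Kanazawa avoiding Kobe:
Kyoto → Sapporo → Hiroshima → Kanazawa: 7 + 3 + 7 = 17
Kyoto → Hiroshima → Sapporo → Kanazawa: 5 + 3 + 7 = 15
Kyoto → Hiroshima → Kanazawa: 5 + 7 = 12
Kyoto → Sapporo → Kanazawa: 7 + 7 = 14
The minimum is 12 mi.

12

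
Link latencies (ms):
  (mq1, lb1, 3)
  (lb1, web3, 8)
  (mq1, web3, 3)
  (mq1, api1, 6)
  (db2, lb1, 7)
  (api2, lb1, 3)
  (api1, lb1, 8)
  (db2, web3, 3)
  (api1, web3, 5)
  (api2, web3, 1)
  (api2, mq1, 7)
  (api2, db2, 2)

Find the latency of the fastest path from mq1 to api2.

4

A few of the mq1→api2 routes:
mq1-web3-api2: 3 + 1 = 4
mq1-api1-web3-api2: 6 + 5 + 1 = 12
mq1-api2: 7
mq1-lb1-api2: 3 + 3 = 6
mq1-web3-db2-api2: 3 + 3 + 2 = 8
The minimum is 4 ms.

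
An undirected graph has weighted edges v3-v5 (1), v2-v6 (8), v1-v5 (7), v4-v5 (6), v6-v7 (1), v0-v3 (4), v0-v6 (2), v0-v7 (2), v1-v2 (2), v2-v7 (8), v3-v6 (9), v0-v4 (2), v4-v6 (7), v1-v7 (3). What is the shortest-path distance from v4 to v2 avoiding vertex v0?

A few of the v4→v2 routes:
v4 - v6 - v7 - v2: 7 + 1 + 8 = 16
v4 - v5 - v3 - v6 - v7 - v1 - v2: 6 + 1 + 9 + 1 + 3 + 2 = 22
v4 - v6 - v2: 7 + 8 = 15
v4 - v5 - v1 - v2: 6 + 7 + 2 = 15
v4 - v6 - v7 - v1 - v2: 7 + 1 + 3 + 2 = 13
The minimum is 13.

13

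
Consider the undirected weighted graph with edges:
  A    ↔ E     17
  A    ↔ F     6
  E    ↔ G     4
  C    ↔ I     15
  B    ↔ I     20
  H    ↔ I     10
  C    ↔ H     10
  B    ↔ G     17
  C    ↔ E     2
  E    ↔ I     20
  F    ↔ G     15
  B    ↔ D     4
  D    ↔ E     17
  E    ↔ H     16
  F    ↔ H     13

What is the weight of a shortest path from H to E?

12

Some routes from H to E:
H -> E: 16
H -> I -> C -> E: 10 + 15 + 2 = 27
H -> C -> E: 10 + 2 = 12
H -> I -> E: 10 + 20 = 30
The minimum is 12.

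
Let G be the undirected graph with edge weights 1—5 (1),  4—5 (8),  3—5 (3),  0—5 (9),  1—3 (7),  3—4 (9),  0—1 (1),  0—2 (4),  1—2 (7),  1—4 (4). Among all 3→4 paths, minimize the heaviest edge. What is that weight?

4

A few of the 3→4 routes:
3 - 1 - 5 - 4: max(7, 1, 8) = 8
3 - 1 - 0 - 5 - 4: max(7, 1, 9, 8) = 9
3 - 1 - 4: max(7, 4) = 7
3 - 5 - 4: max(3, 8) = 8
3 - 5 - 1 - 4: max(3, 1, 4) = 4
Smallest bottleneck: 4.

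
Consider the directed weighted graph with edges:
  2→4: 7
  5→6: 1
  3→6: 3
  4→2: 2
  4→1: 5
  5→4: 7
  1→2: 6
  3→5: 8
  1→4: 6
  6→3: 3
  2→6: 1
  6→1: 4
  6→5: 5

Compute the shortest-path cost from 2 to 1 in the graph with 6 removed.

12

Paths from 2 to 1 avoiding 6:
2-4-1: 7 + 5 = 12
The minimum is 12.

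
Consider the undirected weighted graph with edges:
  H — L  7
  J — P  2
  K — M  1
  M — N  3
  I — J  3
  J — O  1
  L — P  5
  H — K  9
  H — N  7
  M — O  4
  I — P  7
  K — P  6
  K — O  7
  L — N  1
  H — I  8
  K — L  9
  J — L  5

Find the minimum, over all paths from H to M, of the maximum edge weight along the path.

7

Comparing a few candidate routes:
H → L → P → J → O → K → M: max(7, 5, 2, 1, 7, 1) = 7
H → L → P → J → O → M: max(7, 5, 2, 1, 4) = 7
H → L → P → K → O → M: max(7, 5, 6, 7, 4) = 7
H → L → P → K → M: max(7, 5, 6, 1) = 7
Smallest bottleneck: 7.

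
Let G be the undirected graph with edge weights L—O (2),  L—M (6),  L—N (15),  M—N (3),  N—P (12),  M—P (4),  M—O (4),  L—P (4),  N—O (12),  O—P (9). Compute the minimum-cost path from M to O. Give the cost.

4

Checking several routes:
M-P-L-O: 4 + 4 + 2 = 10
M-O: 4
M-P-O: 4 + 9 = 13
M-L-O: 6 + 2 = 8
Best route has total 4.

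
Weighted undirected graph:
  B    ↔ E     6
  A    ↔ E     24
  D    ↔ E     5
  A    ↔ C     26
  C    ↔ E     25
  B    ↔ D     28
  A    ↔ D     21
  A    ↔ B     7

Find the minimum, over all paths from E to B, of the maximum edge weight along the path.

Some routes from E to B:
E -> C -> A -> B: max(25, 26, 7) = 26
E -> D -> A -> B: max(5, 21, 7) = 21
E -> A -> D -> B: max(24, 21, 28) = 28
E -> A -> B: max(24, 7) = 24
E -> B: max(6) = 6
Smallest bottleneck: 6.

6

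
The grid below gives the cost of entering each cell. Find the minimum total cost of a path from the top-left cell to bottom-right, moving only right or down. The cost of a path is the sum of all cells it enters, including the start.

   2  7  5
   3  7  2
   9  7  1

Cheapest: [0,0] -> [1,0] -> [1,1] -> [1,2] -> [2,2]
  2 + 3 + 7 + 2 + 1 = 15

15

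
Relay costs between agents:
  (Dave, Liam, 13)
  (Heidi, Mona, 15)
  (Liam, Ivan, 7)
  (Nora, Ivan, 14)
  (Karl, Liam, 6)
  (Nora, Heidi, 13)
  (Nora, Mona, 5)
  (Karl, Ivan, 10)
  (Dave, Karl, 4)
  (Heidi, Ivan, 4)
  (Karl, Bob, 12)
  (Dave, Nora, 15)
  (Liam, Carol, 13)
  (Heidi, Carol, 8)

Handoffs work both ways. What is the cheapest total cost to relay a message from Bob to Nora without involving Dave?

36

Checking several routes:
Bob → Karl → Liam → Ivan → Nora: 12 + 6 + 7 + 14 = 39
Bob → Karl → Liam → Ivan → Heidi → Nora: 12 + 6 + 7 + 4 + 13 = 42
Bob → Karl → Ivan → Nora: 12 + 10 + 14 = 36
Bob → Karl → Ivan → Heidi → Nora: 12 + 10 + 4 + 13 = 39
The minimum is 36.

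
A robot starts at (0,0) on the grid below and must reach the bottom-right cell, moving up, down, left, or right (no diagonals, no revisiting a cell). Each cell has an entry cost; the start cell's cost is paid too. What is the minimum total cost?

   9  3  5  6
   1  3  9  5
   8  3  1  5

22

Take [0,0]→[1,0]→[1,1]→[2,1]→[2,2]→[2,3] for a total of 9 + 1 + 3 + 3 + 1 + 5 = 22.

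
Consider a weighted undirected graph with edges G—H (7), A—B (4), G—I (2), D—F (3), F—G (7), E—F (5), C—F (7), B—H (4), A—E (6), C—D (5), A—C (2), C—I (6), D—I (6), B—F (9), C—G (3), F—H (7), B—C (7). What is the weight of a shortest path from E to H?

12

Some routes from E to H:
E→F→B→H: 5 + 9 + 4 = 18
E→A→C→B→H: 6 + 2 + 7 + 4 = 19
E→A→C→G→H: 6 + 2 + 3 + 7 = 18
E→F→H: 5 + 7 = 12
E→A→B→H: 6 + 4 + 4 = 14
Best route has total 12.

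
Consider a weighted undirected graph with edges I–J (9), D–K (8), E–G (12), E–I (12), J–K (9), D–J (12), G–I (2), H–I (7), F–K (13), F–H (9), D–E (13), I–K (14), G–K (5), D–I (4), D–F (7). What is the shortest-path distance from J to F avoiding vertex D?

Comparing a few candidate routes:
J - I - H - F: 9 + 7 + 9 = 25
J - K - F: 9 + 13 = 22
J - I - K - F: 9 + 14 + 13 = 36
J - K - G - I - H - F: 9 + 5 + 2 + 7 + 9 = 32
J - I - G - K - F: 9 + 2 + 5 + 13 = 29
The minimum is 22.

22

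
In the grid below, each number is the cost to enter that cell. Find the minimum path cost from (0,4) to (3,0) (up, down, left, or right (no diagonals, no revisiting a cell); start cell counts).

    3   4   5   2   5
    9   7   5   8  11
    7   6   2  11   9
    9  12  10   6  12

41

One optimal route is r0c4 -> r0c3 -> r0c2 -> r1c2 -> r2c2 -> r2c1 -> r2c0 -> r3c0.
Its cost is 5 + 2 + 5 + 5 + 2 + 6 + 7 + 9 = 41.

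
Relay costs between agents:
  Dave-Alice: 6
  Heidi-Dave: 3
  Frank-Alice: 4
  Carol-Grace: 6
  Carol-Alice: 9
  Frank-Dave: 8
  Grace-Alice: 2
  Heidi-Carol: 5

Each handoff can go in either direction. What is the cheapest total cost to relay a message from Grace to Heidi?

11

Paths from Grace to Heidi:
Grace→Carol→Alice→Frank→Dave→Heidi: 6 + 9 + 4 + 8 + 3 = 30
Grace→Alice→Dave→Heidi: 2 + 6 + 3 = 11
Grace→Alice→Frank→Dave→Heidi: 2 + 4 + 8 + 3 = 17
Grace→Alice→Carol→Heidi: 2 + 9 + 5 = 16
Grace→Carol→Heidi: 6 + 5 = 11
Grace→Carol→Alice→Dave→Heidi: 6 + 9 + 6 + 3 = 24
Best route has total 11.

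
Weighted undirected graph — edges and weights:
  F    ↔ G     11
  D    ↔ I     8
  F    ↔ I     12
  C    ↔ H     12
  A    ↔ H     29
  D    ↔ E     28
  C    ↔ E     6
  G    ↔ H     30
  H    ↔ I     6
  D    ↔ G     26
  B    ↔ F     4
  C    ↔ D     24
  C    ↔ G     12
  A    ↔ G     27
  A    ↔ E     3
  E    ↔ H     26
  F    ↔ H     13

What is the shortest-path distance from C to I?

18

Checking several routes:
C → H → I: 12 + 6 = 18
C → D → I: 24 + 8 = 32
C → G → F → I: 12 + 11 + 12 = 35
C → E → H → I: 6 + 26 + 6 = 38
C → H → F → I: 12 + 13 + 12 = 37
Shortest: 18.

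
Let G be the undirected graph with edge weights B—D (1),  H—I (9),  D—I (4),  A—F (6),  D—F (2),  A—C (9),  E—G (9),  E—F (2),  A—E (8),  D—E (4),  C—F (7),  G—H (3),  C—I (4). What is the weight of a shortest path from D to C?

8

Some routes from D to C:
D -> E -> F -> C: 4 + 2 + 7 = 13
D -> F -> C: 2 + 7 = 9
D -> I -> C: 4 + 4 = 8
The minimum is 8.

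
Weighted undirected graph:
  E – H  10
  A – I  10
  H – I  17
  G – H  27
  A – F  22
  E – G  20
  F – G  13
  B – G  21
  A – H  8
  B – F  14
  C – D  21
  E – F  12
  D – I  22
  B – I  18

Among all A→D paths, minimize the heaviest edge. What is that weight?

A few of the A→D routes:
A-F-E-G-B-I-D: max(22, 12, 20, 21, 18, 22) = 22
A-F-E-H-I-D: max(22, 12, 10, 17, 22) = 22
A-F-G-B-I-D: max(22, 13, 21, 18, 22) = 22
A-F-G-E-H-I-D: max(22, 13, 20, 10, 17, 22) = 22
Best route has worst link 22.

22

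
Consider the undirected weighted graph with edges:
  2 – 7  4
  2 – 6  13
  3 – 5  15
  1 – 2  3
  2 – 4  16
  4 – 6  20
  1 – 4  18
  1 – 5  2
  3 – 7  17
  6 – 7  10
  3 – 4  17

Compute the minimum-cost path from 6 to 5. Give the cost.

Some routes from 6 to 5:
6→4→1→5: 20 + 18 + 2 = 40
6→7→2→1→5: 10 + 4 + 3 + 2 = 19
6→4→2→1→5: 20 + 16 + 3 + 2 = 41
6→2→1→5: 13 + 3 + 2 = 18
Best route has total 18.

18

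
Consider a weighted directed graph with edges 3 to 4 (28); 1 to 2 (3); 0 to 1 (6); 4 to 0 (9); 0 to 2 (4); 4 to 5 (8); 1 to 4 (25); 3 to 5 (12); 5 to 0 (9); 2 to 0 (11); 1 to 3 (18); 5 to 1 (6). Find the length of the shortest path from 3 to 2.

Some routes from 3 to 2:
3 - 5 - 0 - 2: 12 + 9 + 4 = 25
3 - 4 - 5 - 1 - 2: 28 + 8 + 6 + 3 = 45
3 - 4 - 0 - 2: 28 + 9 + 4 = 41
3 - 5 - 1 - 2: 12 + 6 + 3 = 21
3 - 5 - 0 - 1 - 2: 12 + 9 + 6 + 3 = 30
The minimum is 21.

21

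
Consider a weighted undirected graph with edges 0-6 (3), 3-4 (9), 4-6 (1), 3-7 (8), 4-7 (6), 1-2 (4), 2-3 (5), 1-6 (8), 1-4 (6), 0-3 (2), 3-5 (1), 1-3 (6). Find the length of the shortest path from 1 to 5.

7

Comparing a few candidate routes:
1 → 6 → 0 → 3 → 5: 8 + 3 + 2 + 1 = 14
1 → 2 → 3 → 5: 4 + 5 + 1 = 10
1 → 4 → 6 → 0 → 3 → 5: 6 + 1 + 3 + 2 + 1 = 13
1 → 4 → 3 → 5: 6 + 9 + 1 = 16
1 → 3 → 5: 6 + 1 = 7
Shortest: 7.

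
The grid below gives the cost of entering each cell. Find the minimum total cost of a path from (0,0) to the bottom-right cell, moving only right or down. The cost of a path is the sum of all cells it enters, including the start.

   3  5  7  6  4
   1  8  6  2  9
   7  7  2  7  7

Take r0c0 -> r1c0 -> r1c1 -> r1c2 -> r1c3 -> r2c3 -> r2c4 for a total of 3 + 1 + 8 + 6 + 2 + 7 + 7 = 34.

34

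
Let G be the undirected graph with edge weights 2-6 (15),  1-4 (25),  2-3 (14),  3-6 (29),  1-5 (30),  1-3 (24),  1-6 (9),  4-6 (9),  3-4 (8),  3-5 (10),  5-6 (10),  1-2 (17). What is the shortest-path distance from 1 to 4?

18

A few of the 1→4 routes:
1 → 3 → 4: 24 + 8 = 32
1 → 6 → 4: 9 + 9 = 18
1 → 4: 25
The minimum is 18.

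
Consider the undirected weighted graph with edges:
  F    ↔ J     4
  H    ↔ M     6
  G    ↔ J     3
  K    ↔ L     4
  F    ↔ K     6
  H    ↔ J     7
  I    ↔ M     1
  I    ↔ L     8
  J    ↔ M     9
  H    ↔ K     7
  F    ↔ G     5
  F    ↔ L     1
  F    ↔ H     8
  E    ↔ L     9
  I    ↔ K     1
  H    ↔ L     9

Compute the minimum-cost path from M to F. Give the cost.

Comparing a few candidate routes:
M → I → L → F: 1 + 8 + 1 = 10
M → I → K → F: 1 + 1 + 6 = 8
M → I → K → L → F: 1 + 1 + 4 + 1 = 7
Best route has total 7.

7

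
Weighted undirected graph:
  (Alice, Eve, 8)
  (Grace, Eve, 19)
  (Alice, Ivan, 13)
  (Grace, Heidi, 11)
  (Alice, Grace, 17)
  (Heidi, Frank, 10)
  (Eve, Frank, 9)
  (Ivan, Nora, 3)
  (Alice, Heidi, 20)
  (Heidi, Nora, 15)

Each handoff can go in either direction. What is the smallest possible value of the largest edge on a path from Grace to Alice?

11

Comparing a few candidate routes:
Grace - Heidi - Nora - Ivan - Alice: max(11, 15, 3, 13) = 15
Grace - Alice: max(17) = 17
Grace - Heidi - Frank - Eve - Alice: max(11, 10, 9, 8) = 11
Smallest bottleneck: 11.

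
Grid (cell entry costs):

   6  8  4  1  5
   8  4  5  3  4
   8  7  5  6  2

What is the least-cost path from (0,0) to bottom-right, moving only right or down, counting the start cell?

28

One optimal route is (0,0) (0,1) (0,2) (0,3) (1,3) (1,4) (2,4).
Its cost is 6 + 8 + 4 + 1 + 3 + 4 + 2 = 28.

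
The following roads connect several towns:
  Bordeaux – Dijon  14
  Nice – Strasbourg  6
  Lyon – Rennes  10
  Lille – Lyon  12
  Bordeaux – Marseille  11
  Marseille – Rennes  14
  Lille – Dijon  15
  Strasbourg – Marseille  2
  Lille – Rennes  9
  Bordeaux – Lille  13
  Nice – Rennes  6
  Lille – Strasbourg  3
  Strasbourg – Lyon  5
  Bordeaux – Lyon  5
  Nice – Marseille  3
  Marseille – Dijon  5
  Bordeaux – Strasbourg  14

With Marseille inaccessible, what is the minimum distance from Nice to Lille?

9

Some routes from Nice to Lille avoiding Marseille:
Nice → Strasbourg → Lyon → Lille: 6 + 5 + 12 = 23
Nice → Rennes → Lille: 6 + 9 = 15
Nice → Strasbourg → Lille: 6 + 3 = 9
The minimum is 9.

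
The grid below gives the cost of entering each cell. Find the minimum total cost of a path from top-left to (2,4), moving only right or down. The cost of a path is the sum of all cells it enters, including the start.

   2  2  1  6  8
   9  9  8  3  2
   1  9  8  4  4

Take (0,0) -> (0,1) -> (0,2) -> (0,3) -> (1,3) -> (1,4) -> (2,4) for a total of 2 + 2 + 1 + 6 + 3 + 2 + 4 = 20.
(Top row then right column would cost 25.)

20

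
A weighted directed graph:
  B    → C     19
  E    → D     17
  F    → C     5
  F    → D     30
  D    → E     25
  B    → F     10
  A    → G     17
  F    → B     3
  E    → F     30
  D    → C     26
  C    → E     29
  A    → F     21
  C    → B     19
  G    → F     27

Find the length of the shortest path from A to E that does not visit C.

76

Paths from A to E avoiding C:
A → F → D → E: 21 + 30 + 25 = 76
A → G → F → D → E: 17 + 27 + 30 + 25 = 99
Best route has total 76.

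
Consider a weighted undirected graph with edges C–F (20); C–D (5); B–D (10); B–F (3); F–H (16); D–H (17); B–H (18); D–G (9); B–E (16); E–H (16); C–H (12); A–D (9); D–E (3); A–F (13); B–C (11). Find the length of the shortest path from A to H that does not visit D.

29

Some routes from A to H avoiding D:
A -> F -> B -> C -> H: 13 + 3 + 11 + 12 = 39
A -> F -> B -> H: 13 + 3 + 18 = 34
A -> F -> H: 13 + 16 = 29
A -> F -> C -> H: 13 + 20 + 12 = 45
A -> F -> B -> E -> H: 13 + 3 + 16 + 16 = 48
The minimum is 29.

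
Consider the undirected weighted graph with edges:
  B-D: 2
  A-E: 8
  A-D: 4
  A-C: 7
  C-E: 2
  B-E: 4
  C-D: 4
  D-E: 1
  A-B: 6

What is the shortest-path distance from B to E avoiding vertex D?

4

Paths from B to E avoiding D:
B→A→E: 6 + 8 = 14
B→E: 4
B→A→C→E: 6 + 7 + 2 = 15
The minimum is 4.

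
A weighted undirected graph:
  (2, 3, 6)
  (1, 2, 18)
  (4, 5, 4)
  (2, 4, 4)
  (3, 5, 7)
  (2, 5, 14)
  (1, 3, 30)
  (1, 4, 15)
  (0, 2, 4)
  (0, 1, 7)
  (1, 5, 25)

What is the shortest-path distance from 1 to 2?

Some routes from 1 to 2:
1-2: 18
1-4-2: 15 + 4 = 19
1-4-5-3-2: 15 + 4 + 7 + 6 = 32
1-0-2: 7 + 4 = 11
Shortest: 11.

11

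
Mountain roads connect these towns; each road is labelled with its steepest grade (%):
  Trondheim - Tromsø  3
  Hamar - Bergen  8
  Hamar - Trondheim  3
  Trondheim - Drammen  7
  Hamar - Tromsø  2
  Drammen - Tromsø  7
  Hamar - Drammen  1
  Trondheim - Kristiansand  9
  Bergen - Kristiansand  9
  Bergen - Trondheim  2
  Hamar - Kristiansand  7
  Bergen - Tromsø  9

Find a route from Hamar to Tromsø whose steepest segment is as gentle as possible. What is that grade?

A few of the Hamar→Tromsø routes:
Hamar→Tromsø: max(2) = 2
Hamar→Trondheim→Drammen→Tromsø: max(3, 7, 7) = 7
Hamar→Trondheim→Tromsø: max(3, 3) = 3
The minimum achievable maximum is 2%.

2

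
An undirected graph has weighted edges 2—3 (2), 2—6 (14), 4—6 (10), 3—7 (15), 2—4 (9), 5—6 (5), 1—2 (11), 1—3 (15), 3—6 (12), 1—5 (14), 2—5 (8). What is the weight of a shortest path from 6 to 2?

13

Checking several routes:
6-3-2: 12 + 2 = 14
6-5-1-2: 5 + 14 + 11 = 30
6-4-2: 10 + 9 = 19
6-2: 14
6-5-2: 5 + 8 = 13
Shortest: 13.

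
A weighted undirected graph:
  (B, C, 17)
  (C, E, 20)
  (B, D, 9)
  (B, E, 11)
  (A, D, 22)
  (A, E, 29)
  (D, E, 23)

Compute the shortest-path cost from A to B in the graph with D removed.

Paths from A to B avoiding D:
A -> E -> C -> B: 29 + 20 + 17 = 66
A -> E -> B: 29 + 11 = 40
Shortest: 40.

40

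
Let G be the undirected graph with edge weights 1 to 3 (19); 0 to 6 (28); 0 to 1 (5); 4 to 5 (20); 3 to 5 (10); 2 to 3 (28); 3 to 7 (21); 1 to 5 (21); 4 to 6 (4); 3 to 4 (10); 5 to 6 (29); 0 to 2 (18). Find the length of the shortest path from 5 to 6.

Comparing a few candidate routes:
5 - 3 - 4 - 6: 10 + 10 + 4 = 24
5 - 4 - 6: 20 + 4 = 24
5 - 3 - 1 - 0 - 6: 10 + 19 + 5 + 28 = 62
5 - 6: 29
5 - 1 - 0 - 6: 21 + 5 + 28 = 54
5 - 1 - 3 - 4 - 6: 21 + 19 + 10 + 4 = 54
Best route has total 24.

24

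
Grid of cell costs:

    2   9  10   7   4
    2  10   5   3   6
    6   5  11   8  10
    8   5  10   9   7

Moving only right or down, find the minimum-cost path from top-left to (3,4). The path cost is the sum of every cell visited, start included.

Path (0,0) → (1,0) → (1,1) → (1,2) → (1,3) → (1,4) → (2,4) → (3,4): 2 + 2 + 10 + 5 + 3 + 6 + 10 + 7 = 45.
(Top row then right column would cost 55.)

45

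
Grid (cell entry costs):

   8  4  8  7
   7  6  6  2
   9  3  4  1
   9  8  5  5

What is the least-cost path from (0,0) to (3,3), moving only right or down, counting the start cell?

31

Best path: (0,0) (0,1) (1,1) (2,1) (2,2) (2,3) (3,3)
Cost: 8 + 4 + 6 + 3 + 4 + 1 + 5 = 31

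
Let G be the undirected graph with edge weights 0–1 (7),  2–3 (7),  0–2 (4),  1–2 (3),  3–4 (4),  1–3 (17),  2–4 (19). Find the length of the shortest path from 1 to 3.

Comparing a few candidate routes:
1-0-2-3: 7 + 4 + 7 = 18
1-2-3: 3 + 7 = 10
1-3: 17
Shortest: 10.

10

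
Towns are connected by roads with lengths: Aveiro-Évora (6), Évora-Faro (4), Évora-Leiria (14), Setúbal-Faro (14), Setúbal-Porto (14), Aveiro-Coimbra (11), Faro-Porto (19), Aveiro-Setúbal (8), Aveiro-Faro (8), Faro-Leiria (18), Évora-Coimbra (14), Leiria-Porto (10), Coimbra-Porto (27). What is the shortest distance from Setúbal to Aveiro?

8

Some routes from Setúbal to Aveiro:
Setúbal -> Faro -> Aveiro: 14 + 8 = 22
Setúbal -> Aveiro: 8
Setúbal -> Faro -> Évora -> Aveiro: 14 + 4 + 6 = 24
Setúbal -> Porto -> Faro -> Aveiro: 14 + 19 + 8 = 41
Setúbal -> Porto -> Faro -> Évora -> Aveiro: 14 + 19 + 4 + 6 = 43
Best route has total 8.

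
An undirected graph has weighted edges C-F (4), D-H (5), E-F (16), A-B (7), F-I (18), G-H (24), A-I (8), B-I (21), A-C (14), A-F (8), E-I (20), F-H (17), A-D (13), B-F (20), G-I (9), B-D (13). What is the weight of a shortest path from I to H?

26

Checking several routes:
I-A-D-H: 8 + 13 + 5 = 26
I-A-F-H: 8 + 8 + 17 = 33
I-A-B-D-H: 8 + 7 + 13 + 5 = 33
I-G-H: 9 + 24 = 33
Shortest: 26.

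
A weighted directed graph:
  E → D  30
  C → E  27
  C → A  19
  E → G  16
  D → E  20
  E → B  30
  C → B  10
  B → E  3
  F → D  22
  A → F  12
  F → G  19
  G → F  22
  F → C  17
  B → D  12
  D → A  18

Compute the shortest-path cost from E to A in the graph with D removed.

74

Routes from E to A avoiding D:
E→G→F→C→A: 16 + 22 + 17 + 19 = 74
The minimum is 74.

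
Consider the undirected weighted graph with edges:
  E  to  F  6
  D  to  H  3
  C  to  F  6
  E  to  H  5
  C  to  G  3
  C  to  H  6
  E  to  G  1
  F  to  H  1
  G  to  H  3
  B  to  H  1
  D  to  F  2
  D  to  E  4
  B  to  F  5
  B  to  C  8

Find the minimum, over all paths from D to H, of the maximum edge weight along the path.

2

Some routes from D to H:
D-F-B-H: max(2, 5, 1) = 5
D-E-H: max(4, 5) = 5
D-F-C-H: max(2, 6, 6) = 6
D-E-G-H: max(4, 1, 3) = 4
D-H: max(3) = 3
D-F-H: max(2, 1) = 2
Best route has worst link 2.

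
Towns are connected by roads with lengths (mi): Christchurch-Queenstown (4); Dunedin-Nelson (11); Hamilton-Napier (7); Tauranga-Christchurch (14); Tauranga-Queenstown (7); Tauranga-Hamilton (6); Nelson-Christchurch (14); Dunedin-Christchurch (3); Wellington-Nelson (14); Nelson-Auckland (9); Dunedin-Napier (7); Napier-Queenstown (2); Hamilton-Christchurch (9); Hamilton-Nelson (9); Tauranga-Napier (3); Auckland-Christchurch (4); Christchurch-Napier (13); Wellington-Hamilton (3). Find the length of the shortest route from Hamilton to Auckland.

Comparing a few candidate routes:
Hamilton→Tauranga→Queenstown→Christchurch→Auckland: 6 + 7 + 4 + 4 = 21
Hamilton→Napier→Dunedin→Christchurch→Auckland: 7 + 7 + 3 + 4 = 21
Hamilton→Tauranga→Napier→Queenstown→Christchurch→Auckland: 6 + 3 + 2 + 4 + 4 = 19
Hamilton→Christchurch→Auckland: 9 + 4 = 13
Hamilton→Nelson→Auckland: 9 + 9 = 18
Hamilton→Napier→Queenstown→Christchurch→Auckland: 7 + 2 + 4 + 4 = 17
Shortest: 13 mi.

13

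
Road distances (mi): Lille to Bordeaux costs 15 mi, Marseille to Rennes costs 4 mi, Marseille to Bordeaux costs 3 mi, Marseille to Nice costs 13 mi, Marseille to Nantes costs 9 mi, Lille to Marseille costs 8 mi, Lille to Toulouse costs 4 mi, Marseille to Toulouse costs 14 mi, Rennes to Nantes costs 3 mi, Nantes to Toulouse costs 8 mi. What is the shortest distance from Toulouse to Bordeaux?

15

A few of the Toulouse→Bordeaux routes:
Toulouse→Lille→Marseille→Bordeaux: 4 + 8 + 3 = 15
Toulouse→Marseille→Bordeaux: 14 + 3 = 17
Toulouse→Nantes→Rennes→Marseille→Bordeaux: 8 + 3 + 4 + 3 = 18
Shortest: 15 mi.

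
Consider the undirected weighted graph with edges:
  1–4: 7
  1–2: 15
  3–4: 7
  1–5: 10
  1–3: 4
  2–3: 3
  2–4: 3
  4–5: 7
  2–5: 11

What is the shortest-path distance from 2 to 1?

A few of the 2→1 routes:
2 -> 4 -> 1: 3 + 7 = 10
2 -> 4 -> 3 -> 1: 3 + 7 + 4 = 14
2 -> 3 -> 1: 3 + 4 = 7
The minimum is 7.

7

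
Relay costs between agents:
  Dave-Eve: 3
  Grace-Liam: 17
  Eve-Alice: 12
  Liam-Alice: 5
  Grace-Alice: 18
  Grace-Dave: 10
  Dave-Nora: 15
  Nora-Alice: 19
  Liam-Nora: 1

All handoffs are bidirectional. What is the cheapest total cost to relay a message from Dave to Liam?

16

Some routes from Dave to Liam:
Dave-Grace-Liam: 10 + 17 = 27
Dave-Nora-Liam: 15 + 1 = 16
Dave-Eve-Alice-Liam: 3 + 12 + 5 = 20
Dave-Grace-Alice-Liam: 10 + 18 + 5 = 33
Shortest: 16.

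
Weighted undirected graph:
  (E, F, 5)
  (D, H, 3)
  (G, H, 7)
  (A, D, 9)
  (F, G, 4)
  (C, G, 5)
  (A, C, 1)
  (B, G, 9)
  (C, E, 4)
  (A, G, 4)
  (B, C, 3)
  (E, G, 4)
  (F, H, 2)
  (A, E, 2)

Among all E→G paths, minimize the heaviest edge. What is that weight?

4

Comparing a few candidate routes:
E-A-C-G: max(2, 1, 5) = 5
E-C-A-G: max(4, 1, 4) = 4
E-A-G: max(2, 4) = 4
E-G: max(4) = 4
The minimum achievable maximum is 4.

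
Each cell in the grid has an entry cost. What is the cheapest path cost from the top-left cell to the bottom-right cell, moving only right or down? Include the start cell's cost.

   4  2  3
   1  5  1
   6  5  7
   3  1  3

18

Take [0,0] → [1,0] → [2,0] → [3,0] → [3,1] → [3,2] for a total of 4 + 1 + 6 + 3 + 1 + 3 = 18.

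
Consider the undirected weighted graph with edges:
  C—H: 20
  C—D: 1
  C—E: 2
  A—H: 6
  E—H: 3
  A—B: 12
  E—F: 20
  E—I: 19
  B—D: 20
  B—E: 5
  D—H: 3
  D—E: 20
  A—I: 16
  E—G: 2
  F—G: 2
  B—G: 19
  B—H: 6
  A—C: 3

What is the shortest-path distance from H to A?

Some routes from H to A:
H - D - C - A: 3 + 1 + 3 = 7
H - E - C - A: 3 + 2 + 3 = 8
H - A: 6
Shortest: 6.

6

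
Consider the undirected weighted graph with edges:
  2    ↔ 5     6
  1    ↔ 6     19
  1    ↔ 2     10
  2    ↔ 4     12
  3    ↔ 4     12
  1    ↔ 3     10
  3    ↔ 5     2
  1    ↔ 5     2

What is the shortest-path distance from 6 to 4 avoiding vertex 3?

Paths from 6 to 4 avoiding 3:
6→1→2→4: 19 + 10 + 12 = 41
6→1→5→2→4: 19 + 2 + 6 + 12 = 39
The minimum is 39.

39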